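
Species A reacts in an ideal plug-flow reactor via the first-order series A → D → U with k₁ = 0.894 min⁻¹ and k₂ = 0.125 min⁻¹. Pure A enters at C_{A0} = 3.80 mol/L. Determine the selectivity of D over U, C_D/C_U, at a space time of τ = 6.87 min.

For first-order series with pure A initially, C_D(τ) = k₁C_{A0}/(k₂−k₁)·(e^(−k₁τ) − e^(−k₂τ)).
e^(−k₁τ) = e^(−0.894×6.87) = e^(−6.142) = 0.002151; e^(−k₂τ) = e^(−0.8588) = 0.4237.
C_D = 0.894×3.80/(0.125−0.894) × (0.002151−0.4237) = (-4.418)×(-0.4215) = 1.862 mol/L.
C_A = C_{A0}e^(−k₁τ) = 0.008174 mol/L, so C_U = C_{A0}−C_A−C_D = 1.930 mol/L; C_D/C_U = 0.965.

0.965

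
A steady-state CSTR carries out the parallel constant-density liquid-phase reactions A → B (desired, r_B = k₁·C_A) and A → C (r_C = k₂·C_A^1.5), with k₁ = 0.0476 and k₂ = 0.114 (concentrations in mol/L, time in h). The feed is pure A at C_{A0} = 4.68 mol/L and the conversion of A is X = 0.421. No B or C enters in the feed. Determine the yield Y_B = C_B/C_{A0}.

0.0852

Exit C_A = C_{A0}(1−X) = 4.68×0.579 = 2.710 mol/L.
Rates in a CSTR are evaluated at the outlet concentration: r_B = 0.0476×2.710 = 0.1290, r_C = 0.114×2.710^1.5 = 0.5085.
Fraction of consumed A going to B: r_B/(r_B+r_C) = 0.2023.
C_B = 0.2023·C_{A0}·X = 0.2023×4.68×0.421 = 0.399 mol/L; Y_B = C_B/C_{A0} = 0.0852.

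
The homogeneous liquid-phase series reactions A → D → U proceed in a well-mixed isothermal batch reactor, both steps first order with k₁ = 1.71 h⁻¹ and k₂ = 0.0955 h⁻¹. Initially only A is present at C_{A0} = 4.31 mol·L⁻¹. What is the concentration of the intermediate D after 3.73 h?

For first-order series with pure A initially, C_D(t) = k₁C_{A0}/(k₂−k₁)·(e^(−k₁t) − e^(−k₂t)).
e^(−k₁t) = e^(−1.71×3.73) = e^(−6.378) = 0.001698; e^(−k₂t) = e^(−0.3562) = 0.7003.
C_D = 1.71×4.31/(0.0955−1.71) × (0.001698−0.7003) = (-4.565)×(-0.6986) = 3.189 mol·L⁻¹.

3.19 mol·L⁻¹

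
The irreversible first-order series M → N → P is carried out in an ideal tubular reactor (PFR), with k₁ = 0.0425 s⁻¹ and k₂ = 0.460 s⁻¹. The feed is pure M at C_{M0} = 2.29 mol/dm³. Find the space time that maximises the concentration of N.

Setting dC_N/dτ = 0 gives τ_opt = ln(k₂/k₁)/(k₂−k₁).
= ln(0.460/0.0425)/(0.460−0.0425) = ln(10.82)/0.4175 = 2.382/0.4175 = 5.70 s.

5.70 s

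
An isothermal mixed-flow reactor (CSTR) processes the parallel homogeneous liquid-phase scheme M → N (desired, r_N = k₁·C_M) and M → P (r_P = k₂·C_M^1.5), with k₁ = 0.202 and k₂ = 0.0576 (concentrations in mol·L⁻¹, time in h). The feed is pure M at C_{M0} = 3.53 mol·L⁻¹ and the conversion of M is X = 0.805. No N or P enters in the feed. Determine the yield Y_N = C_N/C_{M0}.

0.651

Exit C_M = C_{M0}(1−X) = 3.53×0.195 = 0.6883 mol·L⁻¹.
Rates in a CSTR are evaluated at the outlet concentration: r_N = 0.202×0.6883 = 0.1390, r_P = 0.0576×0.6883^1.5 = 0.03290.
Fraction of consumed M going to N: r_N/(r_N+r_P) = 0.8087.
C_N = 0.8087·C_{M0}·X = 0.8087×3.53×0.805 = 2.30 mol·L⁻¹; Y_N = C_N/C_{M0} = 0.651.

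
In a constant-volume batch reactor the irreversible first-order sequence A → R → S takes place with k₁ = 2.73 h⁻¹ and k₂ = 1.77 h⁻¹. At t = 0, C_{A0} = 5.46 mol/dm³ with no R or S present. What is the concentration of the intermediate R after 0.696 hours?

2.21 mol/dm³

For first-order series with pure A initially, C_R(t) = k₁C_{A0}/(k₂−k₁)·(e^(−k₁t) − e^(−k₂t)).
e^(−k₁t) = e^(−2.73×0.696) = e^(−1.900) = 0.1496; e^(−k₂t) = e^(−1.232) = 0.2917.
C_R = 2.73×5.46/(1.77−2.73) × (0.1496−0.2917) = (-15.53)×(-0.1422) = 2.208 mol/dm³.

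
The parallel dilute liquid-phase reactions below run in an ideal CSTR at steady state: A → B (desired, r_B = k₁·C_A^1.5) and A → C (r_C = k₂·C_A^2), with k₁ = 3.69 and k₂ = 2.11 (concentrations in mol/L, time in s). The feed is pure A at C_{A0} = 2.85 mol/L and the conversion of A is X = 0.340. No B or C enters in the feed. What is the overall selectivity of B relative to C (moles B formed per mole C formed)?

Exit C_A = C_{A0}(1−X) = 2.85×0.660 = 1.881 mol/L.
Rates in a CSTR are evaluated at the outlet concentration: r_B = 3.69×1.881^1.5 = 9.519, r_C = 2.11×1.881^2 = 7.466.
Overall selectivity = C_B/C_C = r_Bτ/(r_Cτ) = r_B/r_C = 1.28.

1.28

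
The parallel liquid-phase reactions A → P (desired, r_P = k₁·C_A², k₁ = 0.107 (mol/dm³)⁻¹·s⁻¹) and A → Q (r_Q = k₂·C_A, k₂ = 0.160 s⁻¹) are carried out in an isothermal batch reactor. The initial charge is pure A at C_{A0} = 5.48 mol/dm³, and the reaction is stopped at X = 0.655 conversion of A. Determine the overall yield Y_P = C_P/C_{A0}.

0.458

C_A = C_{A0}(1−X) = 1.891 mol/dm³.
Along a PFR/batch, dC_Q/dC_A = −r_Q/(r_P+r_Q) = −k₂/(k₂+k₁·C_A).
Integrating from C_{A0} to C_A: C_Q = (0.160/0.107)·ln[(0.160+0.107·5.48)/(0.160+0.107·1.89)] = 1.495·ln(0.7464/0.3623) = 1.081 mol/dm³.
Then C_P = (C_{A0}−C_A) − C_Q = 3.589 − 1.081 = 2.509 mol/dm³.
Y_P = C_P/C_{A0} = 2.509/5.48 = 0.458.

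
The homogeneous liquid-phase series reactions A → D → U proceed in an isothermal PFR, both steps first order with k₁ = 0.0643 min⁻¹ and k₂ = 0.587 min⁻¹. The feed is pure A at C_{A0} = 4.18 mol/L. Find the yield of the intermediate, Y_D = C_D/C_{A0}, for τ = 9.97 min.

0.0644

The intermediate concentration in a first-order A→B→C sequence is C_D = k₁C_{A0}(e^(−k₁τ) − e^(−k₂τ))/(k₂−k₁).
e^(−k₁τ) = e^(−0.0643×9.97) = e^(−0.6411) = 0.5267; e^(−k₂τ) = e^(−5.852) = 0.002873.
C_D = 0.0643×4.18/(0.587−0.0643) × (0.5267−0.002873) = 0.5142×0.5239 = 0.2694 mol/L.
Y_D = C_D/C_{A0} = 0.2694/4.18 = 0.0644.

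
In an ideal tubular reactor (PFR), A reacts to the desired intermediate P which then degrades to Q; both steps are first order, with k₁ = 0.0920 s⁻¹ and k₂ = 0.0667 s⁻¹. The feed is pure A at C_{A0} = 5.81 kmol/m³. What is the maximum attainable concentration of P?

Evaluating C_P at τ_opt = ln(k₂/k₁)/(k₂−k₁) gives C_{P,max}/C_{A0} = (k₁/k₂)^[k₂/(k₂−k₁)].
= (0.0920/0.0667)^(0.0667/(0.0667−0.0920)) = (1.379)^(-2.636) = 0.4284.
C_{P,max} = 0.4284×5.81 = 2.49 kmol/m³.

2.49 kmol/m³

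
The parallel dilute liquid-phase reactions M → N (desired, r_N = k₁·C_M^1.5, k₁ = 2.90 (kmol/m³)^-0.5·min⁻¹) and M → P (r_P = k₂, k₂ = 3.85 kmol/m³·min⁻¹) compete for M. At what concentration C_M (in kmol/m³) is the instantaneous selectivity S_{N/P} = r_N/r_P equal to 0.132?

0.313 kmol/m³

S_{N/P} = (k₁/k₂)·C_M^1.5 ⇒ C_M = (S·k₂/k₁)^(1/1.5).
= (0.132×3.85/2.90)^(0.6667) = (0.1752)^(0.6667) = 0.313 kmol/m³.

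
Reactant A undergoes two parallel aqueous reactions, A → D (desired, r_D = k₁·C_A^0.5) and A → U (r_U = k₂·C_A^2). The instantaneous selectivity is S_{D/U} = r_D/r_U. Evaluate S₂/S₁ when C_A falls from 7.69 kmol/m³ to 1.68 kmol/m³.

S_{D/U} = (k₁/k₂)·C_A^-1.5, so S₂/S₁ = (C_{A,2}/C_{A,1})^-1.5.
= (1.68/7.69)^(-1.5) = (0.2185)^(-1.5) = 9.79.

9.79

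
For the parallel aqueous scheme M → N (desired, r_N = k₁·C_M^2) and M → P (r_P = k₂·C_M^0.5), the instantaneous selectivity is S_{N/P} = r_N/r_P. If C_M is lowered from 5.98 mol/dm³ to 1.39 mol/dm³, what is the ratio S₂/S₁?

0.112

S_{N/P} = (k₁/k₂)·C_M^1.5, so S₂/S₁ = (C_{M,2}/C_{M,1})^1.5.
= (1.39/5.98)^1.5 = (0.2324)^1.5 = 0.112.
Selectivity toward N falls as C_M falls — high-concentration operation is favoured.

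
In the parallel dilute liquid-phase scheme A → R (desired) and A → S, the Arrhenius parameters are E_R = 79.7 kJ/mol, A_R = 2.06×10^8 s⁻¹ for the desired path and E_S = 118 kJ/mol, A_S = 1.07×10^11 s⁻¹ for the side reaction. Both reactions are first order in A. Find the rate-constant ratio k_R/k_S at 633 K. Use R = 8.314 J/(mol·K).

2.79

Since both paths have the same order in A, the concentration cancels and S_{R/S} = k_R/k_S = (A_R/A_S)·exp[(E_S−E_R)/(RT)].
(E_S−E_R)/(RT) = (118−79.7)×10³/(8.314×633) = 38300/5263 = 7.278.
k_R/k_S = (2.06×10^8/1.07×10^11)·exp(7.278) = 0.001925 × 1447 = 2.79.
Since E_R < E_S, lowering the temperature improves selectivity toward R.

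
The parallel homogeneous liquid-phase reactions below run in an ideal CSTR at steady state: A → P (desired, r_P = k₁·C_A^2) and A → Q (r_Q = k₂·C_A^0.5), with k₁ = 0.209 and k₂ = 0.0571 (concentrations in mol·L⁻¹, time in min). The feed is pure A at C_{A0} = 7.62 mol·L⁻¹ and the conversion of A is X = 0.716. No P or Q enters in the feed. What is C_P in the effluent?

5.02 mol·L⁻¹

Exit C_A = C_{A0}(1−X) = 7.62×0.284 = 2.164 mol·L⁻¹.
A CSTR operates uniformly at the exit composition, giving r_P = 0.9788 and r_Q = 0.08400 (each k·C_A^n at C_A = 2.164).
Fraction of consumed A going to P: r_P/(r_P+r_Q) = 0.9210.
C_P = 0.9210·C_{A0}·X = 0.9210×7.62×0.716 = 5.02 mol·L⁻¹.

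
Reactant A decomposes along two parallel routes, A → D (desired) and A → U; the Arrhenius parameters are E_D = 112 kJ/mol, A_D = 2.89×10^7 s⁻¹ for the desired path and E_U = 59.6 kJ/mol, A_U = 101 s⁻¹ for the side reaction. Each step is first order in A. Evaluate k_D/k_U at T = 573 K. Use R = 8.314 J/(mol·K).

Since both paths have the same order in A, the concentration cancels and S_{D/U} = k_D/k_U = (A_D/A_U)·exp[(E_U−E_D)/(RT)].
(E_U−E_D)/(RT) = (59.6−112)×10³/(8.314×573) = -52400/4764 = -11.00.
k_D/k_U = (2.89×10^7/101)·exp(-11.00) = 2.861×10^5 × 1.671×10^-5 = 4.78.
Since E_D > E_U, raising the temperature improves selectivity toward D.

4.78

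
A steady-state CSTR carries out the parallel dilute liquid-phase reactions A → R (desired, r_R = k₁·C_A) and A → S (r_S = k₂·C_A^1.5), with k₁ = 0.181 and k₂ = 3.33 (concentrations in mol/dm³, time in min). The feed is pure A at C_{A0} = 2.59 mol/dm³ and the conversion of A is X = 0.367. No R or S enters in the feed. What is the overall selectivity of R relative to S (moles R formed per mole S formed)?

Exit C_A = C_{A0}(1−X) = 2.59×0.633 = 1.639 mol/dm³.
In a CSTR the entire volume is at exit conditions, so r_R = 0.181×1.639 = 0.2967 and r_S = 3.33×1.639^1.5 = 6.990.
Overall selectivity = C_R/C_S = r_Rτ/(r_Sτ) = r_R/r_S = 0.0425.

0.0425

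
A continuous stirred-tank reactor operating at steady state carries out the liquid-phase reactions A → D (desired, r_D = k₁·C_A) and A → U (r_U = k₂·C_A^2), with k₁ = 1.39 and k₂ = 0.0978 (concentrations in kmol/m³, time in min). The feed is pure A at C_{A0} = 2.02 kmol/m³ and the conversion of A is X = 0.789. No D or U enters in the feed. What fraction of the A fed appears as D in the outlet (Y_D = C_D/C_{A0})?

Exit C_A = C_{A0}(1−X) = 2.02×0.211 = 0.4262 kmol/m³.
A CSTR operates uniformly at the exit composition, giving r_D = 0.5924 and r_U = 0.01777 (each k·C_A^n at C_A = 0.4262).
Fraction of consumed A going to D: r_D/(r_D+r_U) = 0.9709.
C_D = 0.9709·C_{A0}·X = 0.9709×2.02×0.789 = 1.55 kmol/m³; Y_D = C_D/C_{A0} = 0.766.

0.766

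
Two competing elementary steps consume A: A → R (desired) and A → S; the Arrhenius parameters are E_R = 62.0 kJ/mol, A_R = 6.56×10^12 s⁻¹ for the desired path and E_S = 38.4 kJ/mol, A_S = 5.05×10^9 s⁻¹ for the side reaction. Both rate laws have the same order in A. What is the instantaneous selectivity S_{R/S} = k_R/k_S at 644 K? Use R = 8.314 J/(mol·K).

Since both paths have the same order in A, the concentration cancels and S_{R/S} = k_R/k_S = (A_R/A_S)·exp[(E_S−E_R)/(RT)].
(E_S−E_R)/(RT) = (38.4−62.0)×10³/(8.314×644) = -23600/5354 = -4.408.
k_R/k_S = (6.56×10^12/5.05×10^9)·exp(-4.408) = 1299 × 0.01218 = 15.8.

15.8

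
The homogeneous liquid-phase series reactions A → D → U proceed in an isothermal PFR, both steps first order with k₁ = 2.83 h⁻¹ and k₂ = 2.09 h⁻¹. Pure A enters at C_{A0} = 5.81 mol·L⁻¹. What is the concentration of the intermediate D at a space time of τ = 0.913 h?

Solving the coupled first-order balances gives C_D(τ) = [k₁/(k₂−k₁)]·C_{A0}·(e^(−k₁τ) − e^(−k₂τ)).
e^(−k₁τ) = e^(−2.83×0.913) = e^(−2.584) = 0.07549; e^(−k₂τ) = e^(−1.908) = 0.1484.
C_D = 2.83×5.81/(2.09−2.83) × (0.07549−0.1484) = (-22.22)×(-0.07286) = 1.619 mol·L⁻¹.

1.62 mol·L⁻¹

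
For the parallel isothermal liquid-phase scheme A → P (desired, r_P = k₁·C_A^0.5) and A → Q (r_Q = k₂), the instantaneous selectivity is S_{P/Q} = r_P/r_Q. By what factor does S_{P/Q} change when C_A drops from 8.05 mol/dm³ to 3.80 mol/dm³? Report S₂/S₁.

0.687

S_{P/Q} = (k₁/k₂)·C_A^0.5, so S₂/S₁ = (C_{A,2}/C_{A,1})^0.5.
= (3.80/8.05)^0.5 = (0.4720)^0.5 = 0.687.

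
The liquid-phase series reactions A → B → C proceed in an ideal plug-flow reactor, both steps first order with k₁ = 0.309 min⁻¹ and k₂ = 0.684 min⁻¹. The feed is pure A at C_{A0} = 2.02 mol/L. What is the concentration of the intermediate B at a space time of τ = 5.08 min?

0.295 mol/L

The intermediate concentration in a first-order A→B→C sequence is C_B = k₁C_{A0}(e^(−k₁τ) − e^(−k₂τ))/(k₂−k₁).
e^(−k₁τ) = e^(−0.309×5.08) = e^(−1.570) = 0.2081; e^(−k₂τ) = e^(−3.475) = 0.03097.
C_B = 0.309×2.02/(0.684−0.309) × (0.2081−0.03097) = 1.664×0.1771 = 0.2948 mol/L.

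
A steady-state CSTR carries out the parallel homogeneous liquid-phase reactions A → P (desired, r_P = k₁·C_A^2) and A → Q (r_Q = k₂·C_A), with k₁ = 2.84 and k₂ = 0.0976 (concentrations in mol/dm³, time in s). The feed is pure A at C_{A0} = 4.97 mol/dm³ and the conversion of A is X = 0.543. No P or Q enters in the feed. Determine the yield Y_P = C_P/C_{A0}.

0.535

Exit C_A = C_{A0}(1−X) = 4.97×0.457 = 2.271 mol/dm³.
In a CSTR the entire volume is at exit conditions, so r_P = 2.84×2.271^2 = 14.65 and r_Q = 0.0976×2.271 = 0.2217.
Fraction of consumed A going to P: r_P/(r_P+r_Q) = 0.9851.
C_P = 0.9851·C_{A0}·X = 0.9851×4.97×0.543 = 2.66 mol/dm³; Y_P = C_P/C_{A0} = 0.535.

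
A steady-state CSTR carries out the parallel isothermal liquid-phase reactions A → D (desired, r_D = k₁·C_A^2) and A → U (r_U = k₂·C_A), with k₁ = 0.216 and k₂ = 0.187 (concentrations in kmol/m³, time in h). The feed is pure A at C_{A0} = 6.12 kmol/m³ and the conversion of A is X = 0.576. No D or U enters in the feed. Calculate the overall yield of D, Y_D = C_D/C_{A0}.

0.432

Exit C_A = C_{A0}(1−X) = 6.12×0.424 = 2.595 kmol/m³.
In a CSTR the entire volume is at exit conditions, so r_D = 0.216×2.595^2 = 1.454 and r_U = 0.187×2.595 = 0.4852.
Fraction of consumed A going to D: r_D/(r_D+r_U) = 0.7498.
C_D = 0.7498·C_{A0}·X = 0.7498×6.12×0.576 = 2.64 kmol/m³; Y_D = C_D/C_{A0} = 0.432.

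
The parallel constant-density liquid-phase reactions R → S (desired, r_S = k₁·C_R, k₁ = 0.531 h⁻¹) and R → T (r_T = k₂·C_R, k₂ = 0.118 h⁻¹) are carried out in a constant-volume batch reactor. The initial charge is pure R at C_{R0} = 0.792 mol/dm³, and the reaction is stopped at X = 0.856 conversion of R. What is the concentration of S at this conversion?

0.555 mol/dm³

C_R = C_{R0}(1−X) = 0.1140 mol/dm³.
Both paths are first order in R, so the instantaneous fraction to S is constant: dC_S/d(−C_R) = k₁/(k₁+k₂) = 0.8182.
C_S = 0.8182·(C_{R0}−C_R) = 0.8182×0.6780 = 0.555 mol/dm³.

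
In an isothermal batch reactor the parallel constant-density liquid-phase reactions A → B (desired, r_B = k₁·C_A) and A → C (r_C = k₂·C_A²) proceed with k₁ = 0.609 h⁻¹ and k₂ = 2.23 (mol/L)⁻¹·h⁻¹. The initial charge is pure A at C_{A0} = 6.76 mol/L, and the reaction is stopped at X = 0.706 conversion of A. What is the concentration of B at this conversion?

C_A = C_{A0}(1−X) = 1.987 mol/L.
Along a PFR/batch, dC_B/dC_A = −r_B/(r_B+r_C) = −k₁/(k₁+k₂·C_A).
Integrating from C_{A0} to C_A: C_B = (0.609/2.23)·ln[(0.609+2.23·6.76)/(0.609+2.23·1.99)] = 0.2731·ln(15.68/5.041) = 0.3100 mol/L.

0.310 mol/L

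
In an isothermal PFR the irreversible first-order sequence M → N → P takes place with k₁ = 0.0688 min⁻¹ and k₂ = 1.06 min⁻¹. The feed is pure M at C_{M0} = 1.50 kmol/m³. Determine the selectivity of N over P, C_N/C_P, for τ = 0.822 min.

Solving the coupled first-order balances gives C_N(τ) = [k₁/(k₂−k₁)]·C_{M0}·(e^(−k₁τ) − e^(−k₂τ)).
e^(−k₁τ) = e^(−0.0688×0.822) = e^(−0.05655) = 0.9450; e^(−k₂τ) = e^(−0.8713) = 0.4184.
C_N = 0.0688×1.50/(1.06−0.0688) × (0.9450−0.4184) = 0.1041×0.5266 = 0.05483 kmol/m³.
C_M = C_{M0}e^(−k₁τ) = 1.418 kmol/m³, so C_P = C_{M0}−C_M−C_N = 0.02765 kmol/m³; C_N/C_P = 1.98.

1.98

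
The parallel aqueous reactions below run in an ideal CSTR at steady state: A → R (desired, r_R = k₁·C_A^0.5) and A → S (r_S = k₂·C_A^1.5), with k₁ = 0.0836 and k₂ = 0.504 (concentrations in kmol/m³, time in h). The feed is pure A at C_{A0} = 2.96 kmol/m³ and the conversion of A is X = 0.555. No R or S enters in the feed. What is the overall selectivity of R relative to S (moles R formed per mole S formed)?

0.126

Exit C_A = C_{A0}(1−X) = 2.96×0.445 = 1.317 kmol/m³.
In a CSTR the entire volume is at exit conditions, so r_R = 0.0836×1.317^0.5 = 0.09595 and r_S = 0.504×1.317^1.5 = 0.7619.
Overall selectivity = C_R/C_S = r_Rτ/(r_Sτ) = r_R/r_S = 0.126.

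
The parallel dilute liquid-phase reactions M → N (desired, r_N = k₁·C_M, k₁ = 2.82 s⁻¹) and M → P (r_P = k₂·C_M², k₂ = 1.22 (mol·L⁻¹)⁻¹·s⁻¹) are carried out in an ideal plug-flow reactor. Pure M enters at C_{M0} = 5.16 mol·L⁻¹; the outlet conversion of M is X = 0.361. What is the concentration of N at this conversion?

0.663 mol·L⁻¹

C_M = C_{M0}(1−X) = 3.297 mol·L⁻¹.
Along a PFR/batch, dC_N/dC_M = −r_N/(r_N+r_P) = −k₁/(k₁+k₂·C_M).
Integrating from C_{M0} to C_M: C_N = (2.82/1.22)·ln[(2.82+1.22·5.16)/(2.82+1.22·3.30)] = 2.311·ln(9.115/6.843) = 0.6629 mol·L⁻¹.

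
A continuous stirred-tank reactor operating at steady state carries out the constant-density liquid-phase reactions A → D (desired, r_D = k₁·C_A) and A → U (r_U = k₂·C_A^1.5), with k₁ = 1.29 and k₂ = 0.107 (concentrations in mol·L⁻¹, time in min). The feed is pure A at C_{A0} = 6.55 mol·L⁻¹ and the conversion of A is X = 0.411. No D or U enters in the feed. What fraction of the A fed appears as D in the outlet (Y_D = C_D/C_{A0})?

Exit C_A = C_{A0}(1−X) = 6.55×0.589 = 3.858 mol·L⁻¹.
A CSTR operates uniformly at the exit composition, giving r_D = 4.977 and r_U = 0.8108 (each k·C_A^n at C_A = 3.858).
Fraction of consumed A going to D: r_D/(r_D+r_U) = 0.8599.
C_D = 0.8599·C_{A0}·X = 0.8599×6.55×0.411 = 2.31 mol·L⁻¹; Y_D = C_D/C_{A0} = 0.353.

0.353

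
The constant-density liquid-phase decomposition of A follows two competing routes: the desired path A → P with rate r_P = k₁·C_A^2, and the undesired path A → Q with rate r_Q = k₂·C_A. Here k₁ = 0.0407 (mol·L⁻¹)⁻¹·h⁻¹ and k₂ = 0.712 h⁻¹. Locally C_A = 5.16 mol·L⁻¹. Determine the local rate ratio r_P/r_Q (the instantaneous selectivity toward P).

S_{P/Q} = r_P/r_Q = (k₁·C_A^2)/(k₂·C_A) = (k₁/k₂)·C_A.
= (0.0407×5.160^2) / (0.712×5.160) = 1.084/3.674 = 0.295.
Since the desired path is higher order in A, keeping C_A high (PFR or concentrated feed) favours P.

0.295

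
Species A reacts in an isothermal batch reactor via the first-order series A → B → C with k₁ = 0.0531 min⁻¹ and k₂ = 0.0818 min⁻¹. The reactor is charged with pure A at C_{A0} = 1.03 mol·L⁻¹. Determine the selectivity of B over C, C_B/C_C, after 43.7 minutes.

0.168

The intermediate concentration in a first-order A→B→C sequence is C_B = k₁C_{A0}(e^(−k₁t) − e^(−k₂t))/(k₂−k₁).
e^(−k₁t) = e^(−0.0531×43.7) = e^(−2.320) = 0.09823; e^(−k₂t) = e^(−3.575) = 0.02802.
C_B = 0.0531×1.03/(0.0818−0.0531) × (0.09823−0.02802) = 1.906×0.07020 = 0.1338 mol·L⁻¹.
C_A = C_{A0}e^(−k₁t) = 0.1012 mol·L⁻¹, so C_C = C_{A0}−C_A−C_B = 0.7950 mol·L⁻¹; C_B/C_C = 0.168.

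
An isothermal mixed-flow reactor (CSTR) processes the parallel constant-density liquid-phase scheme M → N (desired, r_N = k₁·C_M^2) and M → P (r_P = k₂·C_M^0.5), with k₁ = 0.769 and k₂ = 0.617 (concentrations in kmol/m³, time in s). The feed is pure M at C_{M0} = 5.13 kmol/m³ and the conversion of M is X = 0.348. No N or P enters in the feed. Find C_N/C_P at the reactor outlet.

7.62

Exit C_M = C_{M0}(1−X) = 5.13×0.652 = 3.345 kmol/m³.
Rates in a CSTR are evaluated at the outlet concentration: r_N = 0.769×3.345^2 = 8.603, r_P = 0.617×3.345^0.5 = 1.128.
Overall selectivity = C_N/C_P = r_Nτ/(r_Pτ) = r_N/r_P = 7.62.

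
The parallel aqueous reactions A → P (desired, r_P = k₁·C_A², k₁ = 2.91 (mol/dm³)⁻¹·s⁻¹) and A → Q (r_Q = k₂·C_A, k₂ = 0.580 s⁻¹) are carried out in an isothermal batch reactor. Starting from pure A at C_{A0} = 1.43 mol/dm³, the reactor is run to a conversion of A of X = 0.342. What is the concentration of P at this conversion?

0.418 mol/dm³

C_A = C_{A0}(1−X) = 0.9409 mol/dm³.
Along a PFR/batch, dC_Q/dC_A = −r_Q/(r_P+r_Q) = −k₂/(k₂+k₁·C_A).
Integrating from C_{A0} to C_A: C_Q = (0.580/2.91)·ln[(0.580+2.91·1.43)/(0.580+2.91·0.941)] = 0.1993·ln(4.741/3.318) = 0.07114 mol/dm³.
Then C_P = (C_{A0}−C_A) − C_Q = 0.4891 − 0.07114 = 0.4179 mol/dm³.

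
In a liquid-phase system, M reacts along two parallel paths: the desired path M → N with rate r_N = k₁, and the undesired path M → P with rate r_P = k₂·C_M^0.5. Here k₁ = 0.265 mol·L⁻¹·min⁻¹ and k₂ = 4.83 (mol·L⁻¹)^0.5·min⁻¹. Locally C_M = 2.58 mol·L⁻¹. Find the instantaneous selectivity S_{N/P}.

0.0342

S_{N/P} = r_N/r_P = (k₁)/(k₂·C_M^0.5) = (k₁/k₂)·C_M^-0.5.
= (0.265) / (4.83×2.580^0.5) = 0.2650/7.758 = 0.0342.
The undesired path is higher order in M, so low C_M (CSTR or dilute feed) favours N.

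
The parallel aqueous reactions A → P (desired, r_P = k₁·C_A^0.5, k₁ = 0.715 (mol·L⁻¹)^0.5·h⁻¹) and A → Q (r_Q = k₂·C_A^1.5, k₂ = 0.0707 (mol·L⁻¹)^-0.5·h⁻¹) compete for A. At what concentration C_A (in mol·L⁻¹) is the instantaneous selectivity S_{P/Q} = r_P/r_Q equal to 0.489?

20.7 mol·L⁻¹

S_{P/Q} = (k₁/k₂)·C_A⁻¹ ⇒ C_A = (S·k₂/k₁)^(-1).
= (0.489×0.0707/0.715)^(-1) = (0.04835)^(-1) = 20.7 mol·L⁻¹.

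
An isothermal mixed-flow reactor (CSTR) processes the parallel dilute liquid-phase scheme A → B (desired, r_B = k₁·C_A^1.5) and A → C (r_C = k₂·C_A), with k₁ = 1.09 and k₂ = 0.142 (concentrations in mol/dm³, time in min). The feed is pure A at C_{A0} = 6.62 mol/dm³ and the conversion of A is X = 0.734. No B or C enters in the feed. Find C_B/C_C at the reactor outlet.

Exit C_A = C_{A0}(1−X) = 6.62×0.266 = 1.761 mol/dm³.
A CSTR operates uniformly at the exit composition, giving r_B = 2.547 and r_C = 0.2501 (each k·C_A^n at C_A = 1.761).
Overall selectivity = C_B/C_C = r_Bτ/(r_Cτ) = r_B/r_C = 10.2.

10.2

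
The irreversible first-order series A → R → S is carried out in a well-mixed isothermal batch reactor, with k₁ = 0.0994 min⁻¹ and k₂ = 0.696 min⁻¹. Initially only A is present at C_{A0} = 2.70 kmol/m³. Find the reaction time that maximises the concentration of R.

Setting dC_R/dt = 0 gives t_opt = ln(k₂/k₁)/(k₂−k₁).
= ln(0.696/0.0994)/(0.696−0.0994) = ln(7.002)/0.5966 = 1.946/0.5966 = 3.26 min.

3.26 min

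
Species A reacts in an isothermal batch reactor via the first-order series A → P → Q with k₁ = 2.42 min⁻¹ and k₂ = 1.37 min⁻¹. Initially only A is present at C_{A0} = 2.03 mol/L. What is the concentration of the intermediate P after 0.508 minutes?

0.964 mol/L

For first-order series with pure A initially, C_P(t) = k₁C_{A0}/(k₂−k₁)·(e^(−k₁t) − e^(−k₂t)).
e^(−k₁t) = e^(−2.42×0.508) = e^(−1.229) = 0.2925; e^(−k₂t) = e^(−0.6960) = 0.4986.
C_P = 2.42×2.03/(1.37−2.42) × (0.2925−0.4986) = (-4.679)×(-0.2061) = 0.9643 mol/L.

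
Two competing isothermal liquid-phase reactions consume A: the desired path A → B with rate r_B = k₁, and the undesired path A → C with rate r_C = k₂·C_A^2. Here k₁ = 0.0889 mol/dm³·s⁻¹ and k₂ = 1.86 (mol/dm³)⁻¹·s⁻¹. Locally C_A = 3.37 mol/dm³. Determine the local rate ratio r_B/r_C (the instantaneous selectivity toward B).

S_{B/C} = r_B/r_C = (k₁)/(k₂·C_A^2) = (k₁/k₂)·C_A^-2.
= (0.0889) / (1.86×3.370^2) = 0.08890/21.12 = 0.00421.
The undesired path is higher order in A, so low C_A (CSTR or dilute feed) favours B.

0.00421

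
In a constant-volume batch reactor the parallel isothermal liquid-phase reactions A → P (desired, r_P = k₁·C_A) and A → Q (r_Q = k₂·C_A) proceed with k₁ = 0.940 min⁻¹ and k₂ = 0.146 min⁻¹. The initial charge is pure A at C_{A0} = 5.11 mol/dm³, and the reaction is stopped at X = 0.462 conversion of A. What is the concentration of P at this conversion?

C_A = C_{A0}(1−X) = 2.749 mol/dm³.
Both paths are first order in A, so the instantaneous fraction to P is constant: dC_P/d(−C_A) = k₁/(k₁+k₂) = 0.8656.
C_P = 0.8656·(C_{A0}−C_A) = 0.8656×2.361 = 2.04 mol/dm³.

2.04 mol/dm³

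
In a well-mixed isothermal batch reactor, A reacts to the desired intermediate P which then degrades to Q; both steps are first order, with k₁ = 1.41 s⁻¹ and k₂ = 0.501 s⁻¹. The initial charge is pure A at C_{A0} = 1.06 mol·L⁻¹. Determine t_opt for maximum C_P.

Setting dC_P/dt = 0 gives t_opt = ln(k₂/k₁)/(k₂−k₁).
= ln(0.501/1.41)/(0.501−1.41) = ln(0.3553)/-0.9090 = -1.035/-0.9090 = 1.14 s.

1.14 s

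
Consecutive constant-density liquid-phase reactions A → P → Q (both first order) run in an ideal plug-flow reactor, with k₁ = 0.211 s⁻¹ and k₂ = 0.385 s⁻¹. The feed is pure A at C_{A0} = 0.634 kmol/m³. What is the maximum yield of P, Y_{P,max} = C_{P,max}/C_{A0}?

0.264

At the optimum, C_{P,max}/C_{A0} = (k₁/k₂)^[k₂/(k₂−k₁)].
= (0.211/0.385)^(0.385/(0.385−0.211)) = (0.5481)^(2.213) = 0.2643.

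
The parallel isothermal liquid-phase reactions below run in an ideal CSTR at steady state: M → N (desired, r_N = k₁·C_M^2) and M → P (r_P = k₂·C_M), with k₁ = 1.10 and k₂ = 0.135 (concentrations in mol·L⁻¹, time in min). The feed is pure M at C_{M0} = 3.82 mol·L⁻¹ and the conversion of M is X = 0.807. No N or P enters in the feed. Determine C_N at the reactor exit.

2.64 mol·L⁻¹

Exit C_M = C_{M0}(1−X) = 3.82×0.193 = 0.7373 mol·L⁻¹.
Rates in a CSTR are evaluated at the outlet concentration: r_N = 1.10×0.7373^2 = 0.5979, r_P = 0.135×0.7373 = 0.09953.
Fraction of consumed M going to N: r_N/(r_N+r_P) = 0.8573.
C_N = 0.8573·C_{M0}·X = 0.8573×3.82×0.807 = 2.64 mol·L⁻¹.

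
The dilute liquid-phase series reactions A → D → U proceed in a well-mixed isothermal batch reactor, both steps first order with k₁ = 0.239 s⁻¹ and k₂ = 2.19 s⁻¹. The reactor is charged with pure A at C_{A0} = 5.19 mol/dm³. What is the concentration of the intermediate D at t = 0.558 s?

0.369 mol/dm³

The intermediate concentration in a first-order A→B→C sequence is C_D = k₁C_{A0}(e^(−k₁t) − e^(−k₂t))/(k₂−k₁).
e^(−k₁t) = e^(−0.239×0.558) = e^(−0.1334) = 0.8751; e^(−k₂t) = e^(−1.222) = 0.2946.
C_D = 0.239×5.19/(2.19−0.239) × (0.8751−0.2946) = 0.6358×0.5805 = 0.3691 mol/dm³.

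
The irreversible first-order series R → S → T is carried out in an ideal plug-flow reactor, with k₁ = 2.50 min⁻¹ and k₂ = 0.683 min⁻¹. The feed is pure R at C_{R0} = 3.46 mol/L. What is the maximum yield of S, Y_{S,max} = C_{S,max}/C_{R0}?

0.614

At the optimum, C_{S,max}/C_{R0} = (k₁/k₂)^[k₂/(k₂−k₁)].
= (2.50/0.683)^(0.683/(0.683−2.50)) = (3.660)^(-0.3759) = 0.6140.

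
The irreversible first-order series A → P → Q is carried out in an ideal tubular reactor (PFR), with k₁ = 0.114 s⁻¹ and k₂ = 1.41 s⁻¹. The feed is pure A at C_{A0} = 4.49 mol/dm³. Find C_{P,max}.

At the optimum, C_{P,max}/C_{A0} = (k₁/k₂)^[k₂/(k₂−k₁)].
= (0.114/1.41)^(1.41/(1.41−0.114)) = (0.08085)^(1.088) = 0.06480.
C_{P,max} = 0.06480×4.49 = 0.291 mol/dm³.

0.291 mol/dm³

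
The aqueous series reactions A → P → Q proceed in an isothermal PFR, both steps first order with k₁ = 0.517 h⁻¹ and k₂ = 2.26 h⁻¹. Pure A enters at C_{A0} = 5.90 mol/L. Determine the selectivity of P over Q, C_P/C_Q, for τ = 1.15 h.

0.462

Solving the coupled first-order balances gives C_P(τ) = [k₁/(k₂−k₁)]·C_{A0}·(e^(−k₁τ) − e^(−k₂τ)).
e^(−k₁τ) = e^(−0.517×1.15) = e^(−0.5946) = 0.5518; e^(−k₂τ) = e^(−2.599) = 0.07435.
C_P = 0.517×5.90/(2.26−0.517) × (0.5518−0.07435) = 1.750×0.4775 = 0.8356 mol/L.
C_A = C_{A0}e^(−k₁τ) = 3.256 mol/L, so C_Q = C_{A0}−C_A−C_P = 1.809 mol/L; C_P/C_Q = 0.462.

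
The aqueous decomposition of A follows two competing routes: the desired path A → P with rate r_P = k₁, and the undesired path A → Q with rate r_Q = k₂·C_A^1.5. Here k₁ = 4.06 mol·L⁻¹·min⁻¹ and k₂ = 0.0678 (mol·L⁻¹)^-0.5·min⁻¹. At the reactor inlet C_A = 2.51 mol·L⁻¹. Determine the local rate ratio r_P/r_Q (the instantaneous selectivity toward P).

S_{P/Q} = r_P/r_Q = (k₁)/(k₂·C_A^1.5) = (k₁/k₂)·C_A^-1.5.
= (4.06) / (0.0678×2.510^1.5) = 4.060/0.2696 = 15.1.
The undesired path is higher order in A, so low C_A (CSTR or dilute feed) favours P.

15.1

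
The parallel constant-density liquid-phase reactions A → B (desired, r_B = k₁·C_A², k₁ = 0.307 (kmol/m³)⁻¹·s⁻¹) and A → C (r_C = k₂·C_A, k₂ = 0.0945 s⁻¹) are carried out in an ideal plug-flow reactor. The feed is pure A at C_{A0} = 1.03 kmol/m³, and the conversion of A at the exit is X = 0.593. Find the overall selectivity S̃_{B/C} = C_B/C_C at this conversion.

C_A = C_{A0}(1−X) = 0.4192 kmol/m³.
Along a PFR/batch, dC_C/dC_A = −r_C/(r_B+r_C) = −k₂/(k₂+k₁·C_A).
Integrating from C_{A0} to C_A: C_C = (0.0945/0.307)·ln[(0.0945+0.307·1.03)/(0.0945+0.307·0.419)] = 0.3078·ln(0.4107/0.2232) = 0.1877 kmol/m³.
Then C_B = (C_{A0}−C_A) − C_C = 0.6108 − 0.1877 = 0.4231 kmol/m³.
S̃_{B/C} = C_B/C_C = 0.4231/0.1877 = 2.25.

2.25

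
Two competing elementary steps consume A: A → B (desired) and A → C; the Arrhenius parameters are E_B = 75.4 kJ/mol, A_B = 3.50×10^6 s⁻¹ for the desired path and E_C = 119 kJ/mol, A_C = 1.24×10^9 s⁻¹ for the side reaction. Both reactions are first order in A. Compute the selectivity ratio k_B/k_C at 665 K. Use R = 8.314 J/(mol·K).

k_B/k_C = (A_B/A_C)·exp[−(E_B−E_C)/(RT)] = (A_B/A_C)·exp[(E_C−E_B)/(RT)].
(E_C−E_B)/(RT) = (119−75.4)×10³/(8.314×665) = 43600/5529 = 7.886.
k_B/k_C = (3.50×10^6/1.24×10^9)·exp(7.886) = 0.002823 × 2660 = 7.51.

7.51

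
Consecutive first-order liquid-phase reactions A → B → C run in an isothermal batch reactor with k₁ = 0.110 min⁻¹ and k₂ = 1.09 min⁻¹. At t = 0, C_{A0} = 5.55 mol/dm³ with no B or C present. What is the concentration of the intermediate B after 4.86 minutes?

Solving the coupled first-order balances gives C_B(t) = [k₁/(k₂−k₁)]·C_{A0}·(e^(−k₁t) − e^(−k₂t)).
e^(−k₁t) = e^(−0.110×4.86) = e^(−0.5346) = 0.5859; e^(−k₂t) = e^(−5.297) = 0.005005.
C_B = 0.110×5.55/(1.09−0.110) × (0.5859−0.005005) = 0.6230×0.5809 = 0.3619 mol/dm³.

0.362 mol/dm³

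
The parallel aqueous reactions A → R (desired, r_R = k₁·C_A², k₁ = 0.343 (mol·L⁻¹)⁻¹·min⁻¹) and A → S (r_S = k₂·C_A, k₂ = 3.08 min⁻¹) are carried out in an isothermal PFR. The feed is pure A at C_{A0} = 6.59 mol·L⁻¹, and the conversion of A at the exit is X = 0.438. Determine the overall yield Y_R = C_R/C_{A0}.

0.159

C_A = C_{A0}(1−X) = 3.704 mol·L⁻¹.
Along a PFR/batch, dC_S/dC_A = −r_S/(r_R+r_S) = −k₂/(k₂+k₁·C_A).
Integrating from C_{A0} to C_A: C_S = (3.08/0.343)·ln[(3.08+0.343·6.59)/(3.08+0.343·3.70)] = 8.980·ln(5.340/4.350) = 1.841 mol·L⁻¹.
Then C_R = (C_{A0}−C_A) − C_S = 2.886 − 1.841 = 1.045 mol·L⁻¹.
Y_R = C_R/C_{A0} = 1.045/6.59 = 0.159.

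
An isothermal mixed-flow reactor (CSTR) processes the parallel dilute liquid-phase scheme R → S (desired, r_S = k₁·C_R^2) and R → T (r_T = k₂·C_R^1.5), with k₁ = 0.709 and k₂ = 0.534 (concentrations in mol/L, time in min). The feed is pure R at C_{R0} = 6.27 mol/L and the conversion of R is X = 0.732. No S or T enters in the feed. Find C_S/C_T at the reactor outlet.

Exit C_R = C_{R0}(1−X) = 6.27×0.268 = 1.680 mol/L.
Rates in a CSTR are evaluated at the outlet concentration: r_S = 0.709×1.680^2 = 2.002, r_T = 0.534×1.680^1.5 = 1.163.
Overall selectivity = C_S/C_T = r_Sτ/(r_Tτ) = r_S/r_T = 1.72.

1.72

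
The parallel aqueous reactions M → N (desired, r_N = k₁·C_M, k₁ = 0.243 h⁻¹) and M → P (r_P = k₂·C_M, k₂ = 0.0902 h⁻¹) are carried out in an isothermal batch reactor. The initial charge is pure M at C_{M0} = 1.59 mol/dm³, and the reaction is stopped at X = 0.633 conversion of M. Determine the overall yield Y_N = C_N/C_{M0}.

C_M = C_{M0}(1−X) = 0.5835 mol/dm³.
Both paths are first order in M, so the instantaneous fraction to N is constant: dC_N/d(−C_M) = k₁/(k₁+k₂) = 0.7293.
C_N = 0.7293·(C_{M0}−C_M) = 0.7293×1.006 = 0.734 mol/dm³.
Y_N = C_N/C_{M0} = 0.7340/1.59 = 0.462.

0.462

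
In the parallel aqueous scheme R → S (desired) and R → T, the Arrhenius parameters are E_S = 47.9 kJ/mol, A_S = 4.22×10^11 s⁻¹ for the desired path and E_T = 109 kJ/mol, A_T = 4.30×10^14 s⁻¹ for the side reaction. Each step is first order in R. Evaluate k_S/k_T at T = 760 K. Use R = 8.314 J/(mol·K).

k_S/k_T = (A_S/A_T)·exp[−(E_S−E_T)/(RT)] = (A_S/A_T)·exp[(E_T−E_S)/(RT)].
(E_T−E_S)/(RT) = (109−47.9)×10³/(8.314×760) = 61100/6319 = 9.670.
k_S/k_T = (4.22×10^11/4.30×10^14)·exp(9.670) = 9.814×10^-4 × 15832 = 15.5.
Since E_S < E_T, lowering the temperature improves selectivity toward S.

15.5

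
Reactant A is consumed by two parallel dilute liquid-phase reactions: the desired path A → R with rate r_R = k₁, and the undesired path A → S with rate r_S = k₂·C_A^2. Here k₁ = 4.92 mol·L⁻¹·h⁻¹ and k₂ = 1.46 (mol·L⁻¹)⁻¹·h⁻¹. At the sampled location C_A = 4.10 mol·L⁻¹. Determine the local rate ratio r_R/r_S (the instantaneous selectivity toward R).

S_{R/S} = r_R/r_S = (k₁)/(k₂·C_A^2) = (k₁/k₂)·C_A^-2.
= (4.92) / (1.46×4.100^2) = 4.920/24.54 = 0.200.

0.200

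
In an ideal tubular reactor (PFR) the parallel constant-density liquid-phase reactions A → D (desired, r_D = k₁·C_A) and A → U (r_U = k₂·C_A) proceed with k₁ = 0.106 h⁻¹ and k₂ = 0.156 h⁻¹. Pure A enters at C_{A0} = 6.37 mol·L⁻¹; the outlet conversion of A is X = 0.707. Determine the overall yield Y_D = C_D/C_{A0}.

0.286

C_A = C_{A0}(1−X) = 1.866 mol·L⁻¹.
Both paths are first order in A, so the instantaneous fraction to D is constant: dC_D/d(−C_A) = k₁/(k₁+k₂) = 0.4046.
C_D = 0.4046·(C_{A0}−C_A) = 0.4046×4.504 = 1.82 mol·L⁻¹.
Y_D = C_D/C_{A0} = 1.822/6.37 = 0.286.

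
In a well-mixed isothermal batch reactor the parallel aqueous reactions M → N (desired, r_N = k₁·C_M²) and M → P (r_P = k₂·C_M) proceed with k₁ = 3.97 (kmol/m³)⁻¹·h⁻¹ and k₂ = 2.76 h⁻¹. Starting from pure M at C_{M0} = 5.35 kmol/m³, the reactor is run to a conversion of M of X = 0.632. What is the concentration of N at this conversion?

2.81 kmol/m³

C_M = C_{M0}(1−X) = 1.969 kmol/m³.
Along a PFR/batch, dC_P/dC_M = −r_P/(r_N+r_P) = −k₂/(k₂+k₁·C_M).
Integrating from C_{M0} to C_M: C_P = (2.76/3.97)·ln[(2.76+3.97·5.35)/(2.76+3.97·1.97)] = 0.6952·ln(24.00/10.58) = 0.5697 kmol/m³.
Then C_N = (C_{M0}−C_M) − C_P = 3.381 − 0.5697 = 2.812 kmol/m³.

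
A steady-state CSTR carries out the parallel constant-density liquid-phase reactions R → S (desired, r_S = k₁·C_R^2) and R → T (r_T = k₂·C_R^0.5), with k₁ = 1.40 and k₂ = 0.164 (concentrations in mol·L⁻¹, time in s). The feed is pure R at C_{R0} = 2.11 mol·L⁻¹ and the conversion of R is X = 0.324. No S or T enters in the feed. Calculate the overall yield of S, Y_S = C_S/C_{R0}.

0.303

Exit C_R = C_{R0}(1−X) = 2.11×0.676 = 1.426 mol·L⁻¹.
A CSTR operates uniformly at the exit composition, giving r_S = 2.848 and r_T = 0.1959 (each k·C_R^n at C_R = 1.426).
Fraction of consumed R going to S: r_S/(r_S+r_T) = 0.9357.
C_S = 0.9357·C_{R0}·X = 0.9357×2.11×0.324 = 0.640 mol·L⁻¹; Y_S = C_S/C_{R0} = 0.303.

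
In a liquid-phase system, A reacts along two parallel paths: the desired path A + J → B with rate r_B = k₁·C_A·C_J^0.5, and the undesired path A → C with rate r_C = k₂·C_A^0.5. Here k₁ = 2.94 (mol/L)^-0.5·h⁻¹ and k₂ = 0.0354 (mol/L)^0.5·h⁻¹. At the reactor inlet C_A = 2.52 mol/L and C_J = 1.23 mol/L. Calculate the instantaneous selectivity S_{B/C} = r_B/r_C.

146

S_{B/C} = r_B/r_C = (k₁·C_A·C_J^0.5)/(k₂·C_A^0.5) = (k₁/k₂)·C_A^0.5·C_J^0.5.
= (2.94×2.520×1.230^0.5) / (0.0354×2.520^0.5) = 8.217/0.05620 = 146.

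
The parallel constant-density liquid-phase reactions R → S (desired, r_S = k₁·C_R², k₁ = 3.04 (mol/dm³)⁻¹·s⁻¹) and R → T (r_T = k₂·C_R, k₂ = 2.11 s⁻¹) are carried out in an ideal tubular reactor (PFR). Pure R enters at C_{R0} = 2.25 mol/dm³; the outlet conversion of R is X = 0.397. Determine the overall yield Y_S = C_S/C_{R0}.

C_R = C_{R0}(1−X) = 1.357 mol/dm³.
Along a PFR/batch, dC_T/dC_R = −r_T/(r_S+r_T) = −k₂/(k₂+k₁·C_R).
Integrating from C_{R0} to C_R: C_T = (2.11/3.04)·ln[(2.11+3.04·2.25)/(2.11+3.04·1.36)] = 0.6941·ln(8.950/6.235) = 0.2509 mol/dm³.
Then C_S = (C_{R0}−C_R) − C_T = 0.8933 − 0.2509 = 0.6423 mol/dm³.
Y_S = C_S/C_{R0} = 0.6423/2.25 = 0.285.

0.285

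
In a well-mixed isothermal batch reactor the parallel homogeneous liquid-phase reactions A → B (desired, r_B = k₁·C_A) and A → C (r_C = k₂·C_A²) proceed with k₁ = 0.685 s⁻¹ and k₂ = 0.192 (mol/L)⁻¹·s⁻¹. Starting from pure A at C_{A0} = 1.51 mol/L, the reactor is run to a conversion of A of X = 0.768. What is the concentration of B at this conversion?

C_A = C_{A0}(1−X) = 0.3503 mol/L.
Along a PFR/batch, dC_B/dC_A = −r_B/(r_B+r_C) = −k₁/(k₁+k₂·C_A).
Integrating from C_{A0} to C_A: C_B = (0.685/0.192)·ln[(0.685+0.192·1.51)/(0.685+0.192·0.350)] = 3.568·ln(0.9749/0.7523) = 0.9250 mol/L.

0.925 mol/L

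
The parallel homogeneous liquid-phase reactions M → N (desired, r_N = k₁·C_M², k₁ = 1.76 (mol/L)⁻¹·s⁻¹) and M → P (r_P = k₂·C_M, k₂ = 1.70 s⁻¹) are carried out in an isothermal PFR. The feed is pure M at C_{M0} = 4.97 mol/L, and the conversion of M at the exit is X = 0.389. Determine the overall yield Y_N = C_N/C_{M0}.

C_M = C_{M0}(1−X) = 3.037 mol/L.
Along a PFR/batch, dC_P/dC_M = −r_P/(r_N+r_P) = −k₂/(k₂+k₁·C_M).
Integrating from C_{M0} to C_M: C_P = (1.70/1.76)·ln[(1.70+1.76·4.97)/(1.70+1.76·3.04)] = 0.9659·ln(10.45/7.045) = 0.3806 mol/L.
Then C_N = (C_{M0}−C_M) − C_P = 1.933 − 0.3806 = 1.553 mol/L.
Y_N = C_N/C_{M0} = 1.553/4.97 = 0.312.

0.312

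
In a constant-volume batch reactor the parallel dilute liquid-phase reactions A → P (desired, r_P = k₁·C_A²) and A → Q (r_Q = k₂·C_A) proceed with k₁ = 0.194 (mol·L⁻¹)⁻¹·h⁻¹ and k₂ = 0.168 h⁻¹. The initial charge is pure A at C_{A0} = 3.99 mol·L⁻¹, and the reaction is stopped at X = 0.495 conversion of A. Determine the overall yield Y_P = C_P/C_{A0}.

0.382

C_A = C_{A0}(1−X) = 2.015 mol·L⁻¹.
Along a PFR/batch, dC_Q/dC_A = −r_Q/(r_P+r_Q) = −k₂/(k₂+k₁·C_A).
Integrating from C_{A0} to C_A: C_Q = (0.168/0.194)·ln[(0.168+0.194·3.99)/(0.168+0.194·2.01)] = 0.8660·ln(0.9421/0.5589) = 0.4521 mol·L⁻¹.
Then C_P = (C_{A0}−C_A) − C_Q = 1.975 − 0.4521 = 1.523 mol·L⁻¹.
Y_P = C_P/C_{A0} = 1.523/3.99 = 0.382.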